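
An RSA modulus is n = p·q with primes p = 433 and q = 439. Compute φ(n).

189216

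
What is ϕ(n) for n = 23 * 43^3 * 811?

1383865560

φ(1483044071) = 1483044071 · (1 − 1/23) · (1 − 1/43) · (1 − 1/811)
       = 1483044071 · 748440/802079 = 1383865560.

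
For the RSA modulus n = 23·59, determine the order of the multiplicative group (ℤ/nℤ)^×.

φ(1357) = 1357 · (1 − 1/23) · (1 − 1/59)
       = 1357 · 1276/1357 = 1276.

1276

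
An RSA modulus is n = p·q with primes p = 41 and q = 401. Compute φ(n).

φ(16441) = 16441 · (1 − 1/41) · (1 − 1/401)
       = 16441 · 16000/16441 = 16000.

16000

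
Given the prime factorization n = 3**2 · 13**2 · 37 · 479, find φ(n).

16106688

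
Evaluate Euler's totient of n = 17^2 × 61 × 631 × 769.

φ(8554278331) = 8554278331 · (1 − 1/17) · (1 − 1/61) · (1 − 1/631) · (1 − 1/769)
       = 8554278331 · 464486400/503192843 = 7896268800.

7896268800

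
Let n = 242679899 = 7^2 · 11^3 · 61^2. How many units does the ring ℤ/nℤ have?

φ(242679899) = 242679899 · (1 − 1/7) · (1 − 1/11) · (1 − 1/61)
       = 242679899 · 3600/4697 = 186001200.

186001200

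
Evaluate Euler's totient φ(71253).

36288

Factor 71253: 71253 = 3**3 · 7 · 13 · 29.
φ(71253) = 71253 · (1 − 1/3) · (1 − 1/7) · (1 − 1/13) · (1 − 1/29)
       = 71253 · 4032/7917 = 36288.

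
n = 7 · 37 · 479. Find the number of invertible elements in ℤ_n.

φ(7) = 7 − 1 = 6.
φ(37) = 37 − 1 = 36.
φ(479) = 479 − 1 = 478.
Since φ is multiplicative, φ(124061) = 6 · 36 · 478 = 103248.

103248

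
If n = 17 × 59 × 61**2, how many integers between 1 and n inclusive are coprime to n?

3396480

φ(3732163) = 3732163 · (1 − 1/17) · (1 − 1/59) · (1 − 1/61)
       = 3732163 · 55680/61183 = 3396480.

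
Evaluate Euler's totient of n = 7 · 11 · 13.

φ(1001) = 1001 · (1 − 1/7) · (1 − 1/11) · (1 − 1/13)
       = 1001 · 720/1001 = 720.

720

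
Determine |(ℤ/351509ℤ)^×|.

295680

First factor: 351509 = 17 × 23 × 29 × 31.
φ(17) = 17 − 1 = 16.
φ(23) = 23 − 1 = 22.
φ(29) = 29 − 1 = 28.
φ(31) = 31 − 1 = 30.
Multiply: 16 · 22 · 28 · 30 = 295680.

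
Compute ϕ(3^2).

φ(3^2) = 3^2 − 3^1 = 9 − 3 = 6.

6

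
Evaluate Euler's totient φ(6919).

6919 = 11 × 17 × 37.
φ(6919) = 6919 · (1 − 1/11) · (1 − 1/17) · (1 − 1/37)
       = 6919 · 5760/6919 = 5760.

5760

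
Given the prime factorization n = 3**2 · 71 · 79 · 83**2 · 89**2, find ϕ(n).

1746258433920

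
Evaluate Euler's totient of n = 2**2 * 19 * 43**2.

65016

φ(2^2) = 2^2 − 2^1 = 4 − 2 = 2.
φ(19) = 19 − 1 = 18.
φ(43^2) = 43^2 − 43^1 = 1849 − 43 = 1806.
Since φ is multiplicative, φ(140524) = 2 · 18 · 1806 = 65016.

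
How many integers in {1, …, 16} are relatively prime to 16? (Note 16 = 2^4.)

φ(2^4) = 2^4 − 2^3 = 16 − 8 = 8.

8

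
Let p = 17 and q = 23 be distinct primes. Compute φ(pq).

φ(17) = 17 − 1 = 16.
φ(23) = 23 − 1 = 22.
Multiply: 16 · 22 = 352.

352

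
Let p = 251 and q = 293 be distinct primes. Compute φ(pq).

73000

φ(73543) = 73543 · (1 − 1/251) · (1 − 1/293)
       = 73543 · 73000/73543 = 73000.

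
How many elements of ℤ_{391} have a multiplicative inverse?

391 = 17 * 23.
φ(391) = 391 · (1 − 1/17) · (1 − 1/23)
       = 391 · 352/391 = 352.

352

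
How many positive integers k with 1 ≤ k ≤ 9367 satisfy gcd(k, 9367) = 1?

9367 = 17 × 19 × 29.
φ(9367) = 9367 · (1 − 1/17) · (1 − 1/19) · (1 − 1/29)
       = 9367 · 8064/9367 = 8064.

8064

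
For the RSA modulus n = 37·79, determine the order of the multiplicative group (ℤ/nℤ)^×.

φ(n) = (p − 1)(q − 1) = (37−1)(79−1) = 36·78 = 2808.

2808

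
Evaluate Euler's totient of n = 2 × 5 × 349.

1392

φ(3490) = 3490 · (1 − 1/2) · (1 − 1/5) · (1 − 1/349)
       = 3490 · 1392/3490 = 1392.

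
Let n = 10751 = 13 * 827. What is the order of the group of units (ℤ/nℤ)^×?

φ(13) = 13 − 1 = 12.
φ(827) = 827 − 1 = 826.
φ(10751) = 12 × 826 = 9912.

9912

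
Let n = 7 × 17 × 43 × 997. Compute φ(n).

φ(5101649) = 5101649 · (1 − 1/7) · (1 − 1/17) · (1 − 1/43) · (1 − 1/997)
       = 5101649 · 4015872/5101649 = 4015872.

4015872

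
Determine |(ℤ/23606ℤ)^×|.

10080

23606 = 2 × 11 × 29 × 37.
φ(23606) = 23606 · (1 − 1/2) · (1 − 1/11) · (1 − 1/29) · (1 − 1/37)
       = 23606 · 10080/23606 = 10080.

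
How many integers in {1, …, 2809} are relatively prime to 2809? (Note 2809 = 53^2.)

φ(53^2) = 53^1·(53−1) = 53·52 = 2756.

2756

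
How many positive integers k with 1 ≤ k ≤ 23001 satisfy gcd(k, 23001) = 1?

12800

Factor 23001: 23001 = 3 * 11 * 17 * 41.
φ(3) = 3 − 1 = 2.
φ(11) = 11 − 1 = 10.
φ(17) = 17 − 1 = 16.
φ(41) = 41 − 1 = 40.
Since φ is multiplicative, φ(23001) = 2 · 10 · 16 · 40 = 12800.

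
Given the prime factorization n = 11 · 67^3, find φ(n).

φ(11) = 11 − 1 = 10.
φ(67^3) = 67^3 − 67^2 = 300763 − 4489 = 296274.
Multiply: 10 · 296274 = 2962740.

2962740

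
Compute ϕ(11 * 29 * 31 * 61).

504000

φ(11) = 11 − 1 = 10.
φ(29) = 29 − 1 = 28.
φ(31) = 31 − 1 = 30.
φ(61) = 61 − 1 = 60.
Multiply: 10 · 28 · 30 · 60 = 504000.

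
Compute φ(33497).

30240

Factor 33497: 33497 = 19 × 41 × 43.
φ(19) = 19 − 1 = 18.
φ(41) = 41 − 1 = 40.
φ(43) = 43 − 1 = 42.
Since φ is multiplicative, φ(33497) = 18 · 40 · 42 = 30240.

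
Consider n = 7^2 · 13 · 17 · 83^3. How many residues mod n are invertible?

4555337472

φ(6191881423) = 6191881423 · (1 − 1/7) · (1 − 1/13) · (1 − 1/17) · (1 − 1/83)
       = 6191881423 · 94464/128401 = 4555337472.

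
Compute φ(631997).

Prime factorization: 631997 = 19 × 29 × 31 × 37.
φ(19) = 19 − 1 = 18.
φ(29) = 29 − 1 = 28.
φ(31) = 31 − 1 = 30.
φ(37) = 37 − 1 = 36.
Since φ is multiplicative, φ(631997) = 18 · 28 · 30 · 36 = 544320.

544320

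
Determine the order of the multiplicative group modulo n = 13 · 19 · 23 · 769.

3649536

φ(4368689) = 4368689 · (1 − 1/13) · (1 − 1/19) · (1 − 1/23) · (1 − 1/769)
       = 4368689 · 3649536/4368689 = 3649536.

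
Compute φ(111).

Prime factorization: 111 = 3 · 37.
φ(3) = 3 − 1 = 2.
φ(37) = 37 − 1 = 36.
Multiply: 2 · 36 = 72.

72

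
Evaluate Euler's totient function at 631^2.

397530

φ(398161) = 398161 · (1 − 1/631)
       = 398161 · 630/631 = 397530.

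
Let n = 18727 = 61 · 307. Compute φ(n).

18360

φ(61) = 61 − 1 = 60.
φ(307) = 307 − 1 = 306.
Since φ is multiplicative, φ(18727) = 60 · 306 = 18360.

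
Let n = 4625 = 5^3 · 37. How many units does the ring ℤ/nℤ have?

φ(5^3) = 5^2·(5−1) = 25·4 = 100.
φ(37) = 37 − 1 = 36.
φ(4625) = 100 × 36 = 3600.

3600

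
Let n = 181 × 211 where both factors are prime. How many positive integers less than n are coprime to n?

φ(n) = (p − 1)(q − 1) = (181−1)(211−1) = 180·210 = 37800.

37800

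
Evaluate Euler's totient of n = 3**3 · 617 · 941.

φ(15676119) = 15676119 · (1 − 1/3) · (1 − 1/617) · (1 − 1/941)
       = 15676119 · 1158080/1741791 = 10422720.

10422720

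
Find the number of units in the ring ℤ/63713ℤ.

56784

Factor 63713: 63713 = 13^3 × 29.
φ(63713) = 63713 · (1 − 1/13) · (1 − 1/29)
       = 63713 · 336/377 = 56784.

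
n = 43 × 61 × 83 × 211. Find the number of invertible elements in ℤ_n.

φ(43) = 43 − 1 = 42.
φ(61) = 61 − 1 = 60.
φ(83) = 83 − 1 = 82.
φ(211) = 211 − 1 = 210.
Since φ is multiplicative, φ(45936599) = 42 · 60 · 82 · 210 = 43394400.

43394400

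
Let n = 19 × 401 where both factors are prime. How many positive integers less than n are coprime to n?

7200

φ(19) = 19 − 1 = 18.
φ(401) = 401 − 1 = 400.
φ(7619) = 18 × 400 = 7200.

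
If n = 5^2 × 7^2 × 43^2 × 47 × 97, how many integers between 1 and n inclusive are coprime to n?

6699248640

φ(5^2) = 5^2 − 5^1 = 25 − 5 = 20.
φ(7^2) = 7^1·(7−1) = 7·6 = 42.
φ(43^2) = 43^2 − 43^1 = 1849 − 43 = 1806.
φ(47) = 47 − 1 = 46.
φ(97) = 97 − 1 = 96.
Multiply: 20 · 42 · 1806 · 46 · 96 = 6699248640.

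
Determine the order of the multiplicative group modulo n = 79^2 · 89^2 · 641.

30886901760

φ(31687810001) = 31687810001 · (1 − 1/79) · (1 − 1/89) · (1 − 1/641)
       = 31687810001 · 4392960/4506871 = 30886901760.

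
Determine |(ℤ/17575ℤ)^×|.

12960

First factor: 17575 = 5**2 · 19 · 37.
φ(5^2) = 5^2 − 5^1 = 25 − 5 = 20.
φ(19) = 19 − 1 = 18.
φ(37) = 37 − 1 = 36.
Since φ is multiplicative, φ(17575) = 20 · 18 · 36 = 12960.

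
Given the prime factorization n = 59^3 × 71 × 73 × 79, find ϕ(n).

79370141760

φ(84093869203) = 84093869203 · (1 − 1/59) · (1 − 1/71) · (1 − 1/73) · (1 − 1/79)
       = 84093869203 · 22800960/24157963 = 79370141760.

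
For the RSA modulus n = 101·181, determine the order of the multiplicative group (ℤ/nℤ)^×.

For distinct primes, φ(pq) = (p−1)(q−1) = 100 × 180 = 18000.

18000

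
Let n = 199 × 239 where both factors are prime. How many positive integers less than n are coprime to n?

47124

φ(pq) = (p−1)(q−1) = 198 · 238 = 47124.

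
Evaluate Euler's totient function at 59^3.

201898

φ(59^3) = 59^3 − 59^2 = 205379 − 3481 = 201898.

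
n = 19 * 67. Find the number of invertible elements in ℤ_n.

1188

φ(19) = 19 − 1 = 18.
φ(67) = 67 − 1 = 66.
Since φ is multiplicative, φ(1273) = 18 · 66 = 1188.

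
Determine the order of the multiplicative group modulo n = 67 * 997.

65736

φ(66799) = 66799 · (1 − 1/67) · (1 − 1/997)
       = 66799 · 65736/66799 = 65736.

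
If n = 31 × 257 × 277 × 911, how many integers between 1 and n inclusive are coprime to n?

1928908800

φ(2010448549) = 2010448549 · (1 − 1/31) · (1 − 1/257) · (1 − 1/277) · (1 − 1/911)
       = 2010448549 · 1928908800/2010448549 = 1928908800.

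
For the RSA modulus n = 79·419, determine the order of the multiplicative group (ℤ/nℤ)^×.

φ(33101) = 33101 · (1 − 1/79) · (1 − 1/419)
       = 33101 · 32604/33101 = 32604.

32604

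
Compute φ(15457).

Factor 15457: 15457 = 13 × 29 × 41.
φ(13) = 13 − 1 = 12.
φ(29) = 29 − 1 = 28.
φ(41) = 41 − 1 = 40.
φ(15457) = 12 × 28 × 40 = 13440.

13440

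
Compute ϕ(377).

336

Prime factorization: 377 = 13 · 29.
φ(377) = 377 · (1 − 1/13) · (1 − 1/29)
       = 377 · 336/377 = 336.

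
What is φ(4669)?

3696

4669 = 7 · 23 · 29.
φ(7) = 7 − 1 = 6.
φ(23) = 23 − 1 = 22.
φ(29) = 29 − 1 = 28.
φ(4669) = 6 × 22 × 28 = 3696.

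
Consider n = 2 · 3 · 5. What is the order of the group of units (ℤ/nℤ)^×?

φ(2) = 2 − 1 = 1.
φ(3) = 3 − 1 = 2.
φ(5) = 5 − 1 = 4.
Multiply: 1 · 2 · 4 = 8.

8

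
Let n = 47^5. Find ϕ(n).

φ(47^5) = 47^4·(47−1) = 4879681·46 = 224465326.

224465326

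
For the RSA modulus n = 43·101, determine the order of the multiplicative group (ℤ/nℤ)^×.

φ(n) = (p − 1)(q − 1) = (43−1)(101−1) = 42·100 = 4200.

4200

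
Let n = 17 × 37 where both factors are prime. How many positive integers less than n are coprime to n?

φ(pq) = (p−1)(q−1) = 16 · 36 = 576.

576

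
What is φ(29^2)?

φ(29^2) = 29^2 − 29^1 = 841 − 29 = 812.

812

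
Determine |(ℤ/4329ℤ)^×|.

First factor: 4329 = 3^2 · 13 · 37.
φ(4329) = 4329 · (1 − 1/3) · (1 − 1/13) · (1 − 1/37)
       = 4329 · 864/1443 = 2592.

2592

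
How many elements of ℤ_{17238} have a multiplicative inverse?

4992

17238 = 2 * 3 * 13**2 * 17.
φ(17238) = 17238 · (1 − 1/2) · (1 − 1/3) · (1 − 1/13) · (1 − 1/17)
       = 17238 · 384/1326 = 4992.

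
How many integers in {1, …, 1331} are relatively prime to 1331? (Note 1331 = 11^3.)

1210

φ(11^3) = 11^2·(11−1) = 121·10 = 1210.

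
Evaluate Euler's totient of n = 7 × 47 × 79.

φ(25991) = 25991 · (1 − 1/7) · (1 − 1/47) · (1 − 1/79)
       = 25991 · 21528/25991 = 21528.

21528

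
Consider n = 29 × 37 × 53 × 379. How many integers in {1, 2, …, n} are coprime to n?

19813248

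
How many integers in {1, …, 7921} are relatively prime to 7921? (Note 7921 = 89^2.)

φ(7921) = 7921 · (1 − 1/89)
       = 7921 · 88/89 = 7832.

7832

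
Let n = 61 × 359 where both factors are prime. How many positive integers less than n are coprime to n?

φ(61) = 61 − 1 = 60.
φ(359) = 359 − 1 = 358.
Multiply: 60 · 358 = 21480.

21480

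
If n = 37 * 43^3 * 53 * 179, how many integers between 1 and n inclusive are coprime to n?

25876888128

φ(27908467633) = 27908467633 · (1 − 1/37) · (1 − 1/43) · (1 − 1/53) · (1 − 1/179)
       = 27908467633 · 13995072/15093817 = 25876888128.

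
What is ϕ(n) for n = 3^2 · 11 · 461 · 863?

φ(3^2) = 3^1·(3−1) = 3·2 = 6.
φ(11) = 11 − 1 = 10.
φ(461) = 461 − 1 = 460.
φ(863) = 863 − 1 = 862.
Since φ is multiplicative, φ(39386457) = 6 · 10 · 460 · 862 = 23791200.

23791200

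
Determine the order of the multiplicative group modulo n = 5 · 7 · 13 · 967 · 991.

275425920

φ(436025135) = 436025135 · (1 − 1/5) · (1 − 1/7) · (1 − 1/13) · (1 − 1/967) · (1 − 1/991)
       = 436025135 · 275425920/436025135 = 275425920.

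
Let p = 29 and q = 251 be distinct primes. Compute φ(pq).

7000

φ(n) = (p − 1)(q − 1) = (29−1)(251−1) = 28·250 = 7000.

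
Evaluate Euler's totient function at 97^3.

φ(912673) = 912673 · (1 − 1/97)
       = 912673 · 96/97 = 903264.

903264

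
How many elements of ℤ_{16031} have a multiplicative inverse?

Factor 16031: 16031 = 17 · 23 · 41.
φ(17) = 17 − 1 = 16.
φ(23) = 23 − 1 = 22.
φ(41) = 41 − 1 = 40.
Multiply: 16 · 22 · 40 = 14080.

14080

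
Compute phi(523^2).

273006

φ(523^2) = 523^2 − 523^1 = 273529 − 523 = 273006.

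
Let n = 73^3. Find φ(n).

φ(73^3) = 73^3 − 73^2 = 389017 − 5329 = 383688.

383688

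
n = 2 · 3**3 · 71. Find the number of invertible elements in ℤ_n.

1260

φ(3834) = 3834 · (1 − 1/2) · (1 − 1/3) · (1 − 1/71)
       = 3834 · 140/426 = 1260.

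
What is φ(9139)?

7776

9139 = 13 × 19 × 37.
φ(13) = 13 − 1 = 12.
φ(19) = 19 − 1 = 18.
φ(37) = 37 − 1 = 36.
Since φ is multiplicative, φ(9139) = 12 · 18 · 36 = 7776.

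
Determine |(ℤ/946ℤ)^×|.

Prime factorization: 946 = 2 · 11 · 43.
φ(946) = 946 · (1 − 1/2) · (1 − 1/11) · (1 − 1/43)
       = 946 · 420/946 = 420.

420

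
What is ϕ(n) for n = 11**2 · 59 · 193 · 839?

φ(1155996853) = 1155996853 · (1 − 1/11) · (1 − 1/59) · (1 − 1/193) · (1 − 1/839)
       = 1155996853 · 93319680/105090623 = 1026516480.

1026516480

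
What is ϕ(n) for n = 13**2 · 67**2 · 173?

118651104

φ(13^2) = 13^1·(13−1) = 13·12 = 156.
φ(67^2) = 67^2 − 67^1 = 4489 − 67 = 4422.
φ(173) = 173 − 1 = 172.
Multiply: 156 · 4422 · 172 = 118651104.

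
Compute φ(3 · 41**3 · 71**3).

47453957600

φ(3) = 3 − 1 = 2.
φ(41^3) = 41^2·(41−1) = 1681·40 = 67240.
φ(71^3) = 71^2·(71−1) = 5041·70 = 352870.
Multiply: 2 · 67240 · 352870 = 47453957600.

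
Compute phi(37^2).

1332

φ(1369) = 1369 · (1 − 1/37)
       = 1369 · 36/37 = 1332.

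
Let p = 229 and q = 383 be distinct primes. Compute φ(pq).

φ(229) = 229 − 1 = 228.
φ(383) = 383 − 1 = 382.
φ(87707) = 228 × 382 = 87096.

87096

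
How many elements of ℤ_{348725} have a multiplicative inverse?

241920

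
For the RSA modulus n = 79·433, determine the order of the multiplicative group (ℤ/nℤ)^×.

33696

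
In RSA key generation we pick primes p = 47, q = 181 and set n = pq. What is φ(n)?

8280

φ(47) = 47 − 1 = 46.
φ(181) = 181 − 1 = 180.
Multiply: 46 · 180 = 8280.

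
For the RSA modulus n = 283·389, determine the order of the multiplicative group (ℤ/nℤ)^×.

109416

φ(n) = (p − 1)(q − 1) = (283−1)(389−1) = 282·388 = 109416.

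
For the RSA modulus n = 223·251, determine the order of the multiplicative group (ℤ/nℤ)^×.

φ(n) = (p − 1)(q − 1) = (223−1)(251−1) = 222·250 = 55500.

55500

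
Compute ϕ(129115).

80640

First factor: 129115 = 5 × 7**2 × 17 × 31.
φ(129115) = 129115 · (1 − 1/5) · (1 − 1/7) · (1 − 1/17) · (1 − 1/31)
       = 129115 · 11520/18445 = 80640.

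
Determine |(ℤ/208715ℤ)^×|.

Prime factorization: 208715 = 5 · 13**3 · 19.
φ(5) = 5 − 1 = 4.
φ(13^3) = 13^2·(13−1) = 169·12 = 2028.
φ(19) = 19 − 1 = 18.
Multiply: 4 · 2028 · 18 = 146016.

146016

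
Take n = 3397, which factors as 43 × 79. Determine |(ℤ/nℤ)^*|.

3276

φ(43) = 43 − 1 = 42.
φ(79) = 79 − 1 = 78.
Multiply: 42 · 78 = 3276.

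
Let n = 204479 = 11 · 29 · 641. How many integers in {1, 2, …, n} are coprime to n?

179200

φ(204479) = 204479 · (1 − 1/11) · (1 − 1/29) · (1 − 1/641)
       = 204479 · 179200/204479 = 179200.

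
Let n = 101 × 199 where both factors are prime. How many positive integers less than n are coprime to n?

19800

φ(101) = 101 − 1 = 100.
φ(199) = 199 − 1 = 198.
Multiply: 100 · 198 = 19800.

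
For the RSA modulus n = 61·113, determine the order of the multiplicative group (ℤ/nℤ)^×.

φ(6893) = 6893 · (1 − 1/61) · (1 − 1/113)
       = 6893 · 6720/6893 = 6720.

6720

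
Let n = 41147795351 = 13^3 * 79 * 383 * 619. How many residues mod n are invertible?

37343445984

φ(13^3) = 13^2·(13−1) = 169·12 = 2028.
φ(79) = 79 − 1 = 78.
φ(383) = 383 − 1 = 382.
φ(619) = 619 − 1 = 618.
Since φ is multiplicative, φ(41147795351) = 2028 · 78 · 382 · 618 = 37343445984.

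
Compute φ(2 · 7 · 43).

φ(2) = 2 − 1 = 1.
φ(7) = 7 − 1 = 6.
φ(43) = 43 − 1 = 42.
Since φ is multiplicative, φ(602) = 1 · 6 · 42 = 252.

252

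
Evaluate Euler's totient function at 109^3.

1283148

φ(109^3) = 109^2·(109−1) = 11881·108 = 1283148.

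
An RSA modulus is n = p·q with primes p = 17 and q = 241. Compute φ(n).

φ(4097) = 4097 · (1 − 1/17) · (1 − 1/241)
       = 4097 · 3840/4097 = 3840.

3840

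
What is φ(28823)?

Factor 28823: 28823 = 19 · 37 · 41.
φ(28823) = 28823 · (1 − 1/19) · (1 − 1/37) · (1 − 1/41)
       = 28823 · 25920/28823 = 25920.

25920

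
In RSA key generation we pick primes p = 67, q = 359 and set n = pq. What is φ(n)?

23628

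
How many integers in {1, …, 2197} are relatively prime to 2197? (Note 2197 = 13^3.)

φ(13^3) = 13^3 − 13^2 = 2197 − 169 = 2028.

2028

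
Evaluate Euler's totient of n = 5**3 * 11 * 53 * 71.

φ(5^3) = 5^3 − 5^2 = 125 − 25 = 100.
φ(11) = 11 − 1 = 10.
φ(53) = 53 − 1 = 52.
φ(71) = 71 − 1 = 70.
Since φ is multiplicative, φ(5174125) = 100 · 10 · 52 · 70 = 3640000.

3640000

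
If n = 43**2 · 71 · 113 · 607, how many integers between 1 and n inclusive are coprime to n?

8580378240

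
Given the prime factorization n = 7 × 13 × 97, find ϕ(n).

6912

φ(7) = 7 − 1 = 6.
φ(13) = 13 − 1 = 12.
φ(97) = 97 − 1 = 96.
φ(8827) = 6 × 12 × 96 = 6912.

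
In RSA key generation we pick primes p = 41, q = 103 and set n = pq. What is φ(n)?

4080

φ(n) = (p − 1)(q − 1) = (41−1)(103−1) = 40·102 = 4080.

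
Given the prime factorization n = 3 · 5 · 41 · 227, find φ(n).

φ(139605) = 139605 · (1 − 1/3) · (1 − 1/5) · (1 − 1/41) · (1 − 1/227)
       = 139605 · 72320/139605 = 72320.

72320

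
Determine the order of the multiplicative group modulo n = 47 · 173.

7912

φ(8131) = 8131 · (1 − 1/47) · (1 − 1/173)
       = 8131 · 7912/8131 = 7912.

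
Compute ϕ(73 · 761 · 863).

47168640

φ(73) = 73 − 1 = 72.
φ(761) = 761 − 1 = 760.
φ(863) = 863 − 1 = 862.
Multiply: 72 · 760 · 862 = 47168640.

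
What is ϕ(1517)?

1440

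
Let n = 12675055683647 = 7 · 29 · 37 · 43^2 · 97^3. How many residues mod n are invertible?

9866070853632

φ(12675055683647) = 12675055683647 · (1 − 1/7) · (1 − 1/29) · (1 − 1/37) · (1 − 1/43) · (1 − 1/97)
       = 12675055683647 · 24385536/31328381 = 9866070853632.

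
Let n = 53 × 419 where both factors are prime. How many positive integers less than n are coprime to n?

For distinct primes, φ(pq) = (p−1)(q−1) = 52 × 418 = 21736.

21736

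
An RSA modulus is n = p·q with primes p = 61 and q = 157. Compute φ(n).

φ(61) = 61 − 1 = 60.
φ(157) = 157 − 1 = 156.
φ(9577) = 60 × 156 = 9360.

9360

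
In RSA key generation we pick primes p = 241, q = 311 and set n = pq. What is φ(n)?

74400

For distinct primes, φ(pq) = (p−1)(q−1) = 240 × 310 = 74400.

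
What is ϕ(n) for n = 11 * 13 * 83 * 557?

φ(11) = 11 − 1 = 10.
φ(13) = 13 − 1 = 12.
φ(83) = 83 − 1 = 82.
φ(557) = 557 − 1 = 556.
Since φ is multiplicative, φ(6611033) = 10 · 12 · 82 · 556 = 5471040.

5471040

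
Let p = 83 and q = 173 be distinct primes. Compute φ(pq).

φ(pq) = (p−1)(q−1) = 82 · 172 = 14104.

14104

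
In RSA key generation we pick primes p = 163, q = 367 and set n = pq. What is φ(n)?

For distinct primes, φ(pq) = (p−1)(q−1) = 162 × 366 = 59292.

59292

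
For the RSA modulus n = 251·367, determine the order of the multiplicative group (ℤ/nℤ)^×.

91500

φ(251) = 251 − 1 = 250.
φ(367) = 367 − 1 = 366.
Multiply: 250 · 366 = 91500.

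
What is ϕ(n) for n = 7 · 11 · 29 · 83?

φ(7) = 7 − 1 = 6.
φ(11) = 11 − 1 = 10.
φ(29) = 29 − 1 = 28.
φ(83) = 83 − 1 = 82.
φ(185339) = 6 × 10 × 28 × 82 = 137760.

137760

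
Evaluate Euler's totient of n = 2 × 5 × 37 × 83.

φ(30710) = 30710 · (1 − 1/2) · (1 − 1/5) · (1 − 1/37) · (1 − 1/83)
       = 30710 · 11808/30710 = 11808.

11808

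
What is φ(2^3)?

φ(8) = 8 · (1 − 1/2)
       = 8 · 1/2 = 4.

4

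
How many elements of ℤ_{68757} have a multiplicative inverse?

40320

Factor 68757: 68757 = 3 × 13 × 41 × 43.
φ(3) = 3 − 1 = 2.
φ(13) = 13 − 1 = 12.
φ(41) = 41 − 1 = 40.
φ(43) = 43 − 1 = 42.
Since φ is multiplicative, φ(68757) = 2 · 12 · 40 · 42 = 40320.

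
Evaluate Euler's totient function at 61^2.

φ(3721) = 3721 · (1 − 1/61)
       = 3721 · 60/61 = 3660.

3660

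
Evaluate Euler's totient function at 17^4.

78608

φ(17^4) = 17^3·(17−1) = 4913·16 = 78608.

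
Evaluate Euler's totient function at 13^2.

φ(13^2) = 13^1·(13−1) = 13·12 = 156.

156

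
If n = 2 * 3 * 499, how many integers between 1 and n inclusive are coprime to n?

996

φ(2994) = 2994 · (1 − 1/2) · (1 − 1/3) · (1 − 1/499)
       = 2994 · 996/2994 = 996.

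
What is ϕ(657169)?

Prime factorization: 657169 = 17 · 29 · 31 · 43.
φ(17) = 17 − 1 = 16.
φ(29) = 29 − 1 = 28.
φ(31) = 31 − 1 = 30.
φ(43) = 43 − 1 = 42.
φ(657169) = 16 × 28 × 30 × 42 = 564480.

564480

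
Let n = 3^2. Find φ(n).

φ(3^2) = 3^1·(3−1) = 3·2 = 6.

6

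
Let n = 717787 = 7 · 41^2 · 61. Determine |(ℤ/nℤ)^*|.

590400

φ(7) = 7 − 1 = 6.
φ(41^2) = 41^2 − 41^1 = 1681 − 41 = 1640.
φ(61) = 61 − 1 = 60.
Since φ is multiplicative, φ(717787) = 6 · 1640 · 60 = 590400.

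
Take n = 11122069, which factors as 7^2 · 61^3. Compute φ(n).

φ(11122069) = 11122069 · (1 − 1/7) · (1 − 1/61)
       = 11122069 · 360/427 = 9376920.

9376920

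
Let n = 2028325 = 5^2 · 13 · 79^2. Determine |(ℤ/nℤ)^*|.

φ(2028325) = 2028325 · (1 − 1/5) · (1 − 1/13) · (1 − 1/79)
       = 2028325 · 3744/5135 = 1478880.

1478880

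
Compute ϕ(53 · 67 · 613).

φ(2176763) = 2176763 · (1 − 1/53) · (1 − 1/67) · (1 − 1/613)
       = 2176763 · 2100384/2176763 = 2100384.

2100384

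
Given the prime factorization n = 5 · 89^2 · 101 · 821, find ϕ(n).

2568896000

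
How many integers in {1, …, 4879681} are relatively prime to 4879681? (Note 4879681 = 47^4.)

4775858

φ(4879681) = 4879681 · (1 − 1/47)
       = 4879681 · 46/47 = 4775858.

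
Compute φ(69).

44

Prime factorization: 69 = 3 · 23.
φ(69) = 69 · (1 − 1/3) · (1 − 1/23)
       = 69 · 44/69 = 44.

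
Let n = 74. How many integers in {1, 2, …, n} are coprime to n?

36

First factor: 74 = 2 · 37.
φ(2) = 2 − 1 = 1.
φ(37) = 37 − 1 = 36.
φ(74) = 1 × 36 = 36.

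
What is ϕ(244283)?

199584

Factor 244283: 244283 = 13 · 19 · 23 · 43.
φ(13) = 13 − 1 = 12.
φ(19) = 19 − 1 = 18.
φ(23) = 23 − 1 = 22.
φ(43) = 43 − 1 = 42.
Multiply: 12 · 18 · 22 · 42 = 199584.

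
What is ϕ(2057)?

2057 = 11^2 × 17.
φ(2057) = 2057 · (1 − 1/11) · (1 − 1/17)
       = 2057 · 160/187 = 1760.

1760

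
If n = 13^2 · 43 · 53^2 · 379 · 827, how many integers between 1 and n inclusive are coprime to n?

5637998411136

φ(13^2) = 13^1·(13−1) = 13·12 = 156.
φ(43) = 43 − 1 = 42.
φ(53^2) = 53^2 − 53^1 = 2809 − 53 = 2756.
φ(379) = 379 − 1 = 378.
φ(827) = 827 − 1 = 826.
φ(6398108769299) = 156 × 42 × 2756 × 378 × 826 = 5637998411136.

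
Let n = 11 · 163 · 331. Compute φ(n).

534600

φ(11) = 11 − 1 = 10.
φ(163) = 163 − 1 = 162.
φ(331) = 331 − 1 = 330.
Multiply: 10 · 162 · 330 = 534600.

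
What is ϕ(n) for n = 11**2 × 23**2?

55660

φ(11^2) = 11^1·(11−1) = 11·10 = 110.
φ(23^2) = 23^2 − 23^1 = 529 − 23 = 506.
Since φ is multiplicative, φ(64009) = 110 · 506 = 55660.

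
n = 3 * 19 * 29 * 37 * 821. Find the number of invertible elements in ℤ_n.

φ(50213181) = 50213181 · (1 − 1/3) · (1 − 1/19) · (1 − 1/29) · (1 − 1/37) · (1 − 1/821)
       = 50213181 · 29756160/50213181 = 29756160.

29756160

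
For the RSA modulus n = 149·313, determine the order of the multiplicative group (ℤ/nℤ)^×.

46176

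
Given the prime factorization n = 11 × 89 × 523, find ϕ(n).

φ(512017) = 512017 · (1 − 1/11) · (1 − 1/89) · (1 − 1/523)
       = 512017 · 459360/512017 = 459360.

459360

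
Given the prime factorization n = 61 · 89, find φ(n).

5280

φ(61) = 61 − 1 = 60.
φ(89) = 89 − 1 = 88.
Since φ is multiplicative, φ(5429) = 60 · 88 = 5280.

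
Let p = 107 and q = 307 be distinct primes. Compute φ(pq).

φ(32849) = 32849 · (1 − 1/107) · (1 − 1/307)
       = 32849 · 32436/32849 = 32436.

32436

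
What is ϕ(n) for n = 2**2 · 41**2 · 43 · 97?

13224960

φ(2^2) = 2^2 − 2^1 = 4 − 2 = 2.
φ(41^2) = 41^2 − 41^1 = 1681 − 41 = 1640.
φ(43) = 43 − 1 = 42.
φ(97) = 97 − 1 = 96.
φ(28045804) = 2 × 1640 × 42 × 96 = 13224960.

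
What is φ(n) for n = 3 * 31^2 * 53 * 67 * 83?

523448640

φ(849715239) = 849715239 · (1 − 1/3) · (1 − 1/31) · (1 − 1/53) · (1 − 1/67) · (1 − 1/83)
       = 849715239 · 16885440/27410169 = 523448640.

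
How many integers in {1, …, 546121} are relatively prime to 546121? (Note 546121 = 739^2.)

φ(546121) = 546121 · (1 − 1/739)
       = 546121 · 738/739 = 545382.

545382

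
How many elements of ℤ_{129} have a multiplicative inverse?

First factor: 129 = 3 × 43.
φ(3) = 3 − 1 = 2.
φ(43) = 43 − 1 = 42.
φ(129) = 2 × 42 = 84.

84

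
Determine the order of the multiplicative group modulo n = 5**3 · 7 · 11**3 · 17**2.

197472000

φ(5^3) = 5^2·(5−1) = 25·4 = 100.
φ(7) = 7 − 1 = 6.
φ(11^3) = 11^2·(11−1) = 121·10 = 1210.
φ(17^2) = 17^2 − 17^1 = 289 − 17 = 272.
Multiply: 100 · 6 · 1210 · 272 = 197472000.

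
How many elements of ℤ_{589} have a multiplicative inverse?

First factor: 589 = 19 * 31.
φ(589) = 589 · (1 − 1/19) · (1 − 1/31)
       = 589 · 540/589 = 540.

540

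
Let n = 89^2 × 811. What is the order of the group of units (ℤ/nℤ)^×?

6343920

φ(6423931) = 6423931 · (1 − 1/89) · (1 − 1/811)
       = 6423931 · 71280/72179 = 6343920.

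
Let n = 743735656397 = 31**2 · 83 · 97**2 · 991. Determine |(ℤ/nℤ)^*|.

703031788800

φ(31^2) = 31^1·(31−1) = 31·30 = 930.
φ(83) = 83 − 1 = 82.
φ(97^2) = 97^1·(97−1) = 97·96 = 9312.
φ(991) = 991 − 1 = 990.
φ(743735656397) = 930 × 82 × 9312 × 990 = 703031788800.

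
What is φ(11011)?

7920

Factor 11011: 11011 = 7 · 11**2 · 13.
φ(11011) = 11011 · (1 − 1/7) · (1 − 1/11) · (1 − 1/13)
       = 11011 · 720/1001 = 7920.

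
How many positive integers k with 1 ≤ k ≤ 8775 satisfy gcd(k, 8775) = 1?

First factor: 8775 = 3^3 * 5^2 * 13.
φ(3^3) = 3^3 − 3^2 = 27 − 9 = 18.
φ(5^2) = 5^2 − 5^1 = 25 − 5 = 20.
φ(13) = 13 − 1 = 12.
φ(8775) = 18 × 20 × 12 = 4320.

4320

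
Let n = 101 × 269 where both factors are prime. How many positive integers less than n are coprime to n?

φ(101) = 101 − 1 = 100.
φ(269) = 269 − 1 = 268.
φ(27169) = 100 × 268 = 26800.

26800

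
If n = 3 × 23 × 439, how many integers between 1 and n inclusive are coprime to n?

φ(30291) = 30291 · (1 − 1/3) · (1 − 1/23) · (1 − 1/439)
       = 30291 · 19272/30291 = 19272.

19272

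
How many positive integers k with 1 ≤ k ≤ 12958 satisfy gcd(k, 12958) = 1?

Prime factorization: 12958 = 2 * 11 * 19 * 31.
φ(12958) = 12958 · (1 − 1/2) · (1 − 1/11) · (1 − 1/19) · (1 − 1/31)
       = 12958 · 5400/12958 = 5400.

5400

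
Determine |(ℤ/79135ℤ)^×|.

48384

First factor: 79135 = 5 · 7^2 · 17 · 19.
φ(79135) = 79135 · (1 − 1/5) · (1 − 1/7) · (1 − 1/17) · (1 − 1/19)
       = 79135 · 6912/11305 = 48384.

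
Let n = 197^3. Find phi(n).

7606564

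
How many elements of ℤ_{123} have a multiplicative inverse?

80

Prime factorization: 123 = 3 × 41.
φ(3) = 3 − 1 = 2.
φ(41) = 41 − 1 = 40.
Since φ is multiplicative, φ(123) = 2 · 40 = 80.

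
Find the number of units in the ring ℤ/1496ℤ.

640

1496 = 2^3 * 11 * 17.
φ(2^3) = 2^2·(2−1) = 4·1 = 4.
φ(11) = 11 − 1 = 10.
φ(17) = 17 − 1 = 16.
Since φ is multiplicative, φ(1496) = 4 · 10 · 16 = 640.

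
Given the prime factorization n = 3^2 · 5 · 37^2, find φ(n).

31968

φ(3^2) = 3^1·(3−1) = 3·2 = 6.
φ(5) = 5 − 1 = 4.
φ(37^2) = 37^2 − 37^1 = 1369 − 37 = 1332.
Since φ is multiplicative, φ(61605) = 6 · 4 · 1332 = 31968.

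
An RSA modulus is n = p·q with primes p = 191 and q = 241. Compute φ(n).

φ(46031) = 46031 · (1 − 1/191) · (1 − 1/241)
       = 46031 · 45600/46031 = 45600.

45600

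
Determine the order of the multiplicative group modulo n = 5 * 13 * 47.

2208

φ(5) = 5 − 1 = 4.
φ(13) = 13 − 1 = 12.
φ(47) = 47 − 1 = 46.
Multiply: 4 · 12 · 46 = 2208.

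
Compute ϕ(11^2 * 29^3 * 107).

274569680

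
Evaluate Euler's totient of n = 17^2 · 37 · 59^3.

1976985216

φ(17^2) = 17^1·(17−1) = 17·16 = 272.
φ(37) = 37 − 1 = 36.
φ(59^3) = 59^3 − 59^2 = 205379 − 3481 = 201898.
Since φ is multiplicative, φ(2196117647) = 272 · 36 · 201898 = 1976985216.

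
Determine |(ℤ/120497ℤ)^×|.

Prime factorization: 120497 = 13^2 × 23 × 31.
φ(13^2) = 13^2 − 13^1 = 169 − 13 = 156.
φ(23) = 23 − 1 = 22.
φ(31) = 31 − 1 = 30.
Since φ is multiplicative, φ(120497) = 156 · 22 · 30 = 102960.

102960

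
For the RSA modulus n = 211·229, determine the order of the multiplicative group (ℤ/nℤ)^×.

φ(48319) = 48319 · (1 − 1/211) · (1 − 1/229)
       = 48319 · 47880/48319 = 47880.

47880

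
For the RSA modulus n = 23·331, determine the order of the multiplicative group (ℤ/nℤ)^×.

φ(n) = (p − 1)(q − 1) = (23−1)(331−1) = 22·330 = 7260.

7260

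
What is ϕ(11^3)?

1210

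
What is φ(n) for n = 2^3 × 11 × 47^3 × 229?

926719680

φ(2092241096) = 2092241096 · (1 − 1/2) · (1 − 1/11) · (1 − 1/47) · (1 − 1/229)
       = 2092241096 · 104880/236786 = 926719680.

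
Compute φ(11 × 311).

3100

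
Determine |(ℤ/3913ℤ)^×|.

3024

Prime factorization: 3913 = 7 × 13 × 43.
φ(7) = 7 − 1 = 6.
φ(13) = 13 − 1 = 12.
φ(43) = 43 − 1 = 42.
φ(3913) = 6 × 12 × 42 = 3024.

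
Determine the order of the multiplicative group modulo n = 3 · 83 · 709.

φ(3) = 3 − 1 = 2.
φ(83) = 83 − 1 = 82.
φ(709) = 709 − 1 = 708.
Multiply: 2 · 82 · 708 = 116112.

116112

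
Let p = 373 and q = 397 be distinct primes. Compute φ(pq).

147312

φ(n) = (p − 1)(q − 1) = (373−1)(397−1) = 372·396 = 147312.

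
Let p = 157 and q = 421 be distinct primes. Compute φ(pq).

65520

φ(n) = (p − 1)(q − 1) = (157−1)(421−1) = 156·420 = 65520.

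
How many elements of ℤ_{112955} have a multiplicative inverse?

80640

First factor: 112955 = 5 · 19 · 29 · 41.
φ(5) = 5 − 1 = 4.
φ(19) = 19 − 1 = 18.
φ(29) = 29 − 1 = 28.
φ(41) = 41 − 1 = 40.
Multiply: 4 · 18 · 28 · 40 = 80640.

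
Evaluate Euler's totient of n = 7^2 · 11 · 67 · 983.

φ(35499079) = 35499079 · (1 − 1/7) · (1 − 1/11) · (1 − 1/67) · (1 − 1/983)
       = 35499079 · 3888720/5071297 = 27221040.

27221040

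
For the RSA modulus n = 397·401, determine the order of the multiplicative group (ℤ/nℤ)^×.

158400

φ(n) = (p − 1)(q − 1) = (397−1)(401−1) = 396·400 = 158400.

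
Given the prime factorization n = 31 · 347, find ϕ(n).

φ(10757) = 10757 · (1 − 1/31) · (1 − 1/347)
       = 10757 · 10380/10757 = 10380.

10380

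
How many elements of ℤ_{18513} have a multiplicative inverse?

10560

Prime factorization: 18513 = 3^2 × 11^2 × 17.
φ(3^2) = 3^1·(3−1) = 3·2 = 6.
φ(11^2) = 11^2 − 11^1 = 121 − 11 = 110.
φ(17) = 17 − 1 = 16.
Multiply: 6 · 110 · 16 = 10560.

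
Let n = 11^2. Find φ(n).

φ(11^2) = 11^2 − 11^1 = 121 − 11 = 110.

110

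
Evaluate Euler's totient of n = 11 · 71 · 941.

658000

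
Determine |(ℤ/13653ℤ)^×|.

8640

13653 = 3**2 * 37 * 41.
φ(3^2) = 3^1·(3−1) = 3·2 = 6.
φ(37) = 37 − 1 = 36.
φ(41) = 41 − 1 = 40.
Multiply: 6 · 36 · 40 = 8640.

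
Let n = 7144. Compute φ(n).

7144 = 2^3 × 19 × 47.
φ(7144) = 7144 · (1 − 1/2) · (1 − 1/19) · (1 − 1/47)
       = 7144 · 828/1786 = 3312.

3312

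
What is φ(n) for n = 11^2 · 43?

4620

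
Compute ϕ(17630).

Prime factorization: 17630 = 2 * 5 * 41 * 43.
φ(17630) = 17630 · (1 − 1/2) · (1 − 1/5) · (1 − 1/41) · (1 − 1/43)
       = 17630 · 6720/17630 = 6720.

6720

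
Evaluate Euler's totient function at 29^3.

23548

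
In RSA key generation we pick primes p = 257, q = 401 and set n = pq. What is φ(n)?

102400

φ(103057) = 103057 · (1 − 1/257) · (1 − 1/401)
       = 103057 · 102400/103057 = 102400.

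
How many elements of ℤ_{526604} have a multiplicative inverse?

224640

Prime factorization: 526604 = 2^2 · 13^2 · 19 · 41.
φ(2^2) = 2^1·(2−1) = 2·1 = 2.
φ(13^2) = 13^1·(13−1) = 13·12 = 156.
φ(19) = 19 − 1 = 18.
φ(41) = 41 − 1 = 40.
Since φ is multiplicative, φ(526604) = 2 · 156 · 18 · 40 = 224640.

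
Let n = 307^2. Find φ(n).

φ(307^2) = 307^1·(307−1) = 307·306 = 93942.

93942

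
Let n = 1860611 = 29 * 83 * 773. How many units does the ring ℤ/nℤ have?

φ(1860611) = 1860611 · (1 − 1/29) · (1 − 1/83) · (1 − 1/773)
       = 1860611 · 1772512/1860611 = 1772512.

1772512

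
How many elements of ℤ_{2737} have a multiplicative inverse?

First factor: 2737 = 7 · 17 · 23.
φ(2737) = 2737 · (1 − 1/7) · (1 − 1/17) · (1 − 1/23)
       = 2737 · 2112/2737 = 2112.

2112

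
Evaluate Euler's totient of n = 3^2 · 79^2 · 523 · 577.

11116445184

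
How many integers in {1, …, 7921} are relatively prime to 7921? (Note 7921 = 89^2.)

φ(89^2) = 89^2 − 89^1 = 7921 − 89 = 7832.

7832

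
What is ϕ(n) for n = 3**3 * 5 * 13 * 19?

φ(3^3) = 3^2·(3−1) = 9·2 = 18.
φ(5) = 5 − 1 = 4.
φ(13) = 13 − 1 = 12.
φ(19) = 19 − 1 = 18.
φ(33345) = 18 × 4 × 12 × 18 = 15552.

15552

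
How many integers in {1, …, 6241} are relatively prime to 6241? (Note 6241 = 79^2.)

φ(6241) = 6241 · (1 − 1/79)
       = 6241 · 78/79 = 6162.

6162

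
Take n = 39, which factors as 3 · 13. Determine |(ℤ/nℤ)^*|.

φ(39) = 39 · (1 − 1/3) · (1 − 1/13)
       = 39 · 24/39 = 24.

24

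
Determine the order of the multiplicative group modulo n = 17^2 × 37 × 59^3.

φ(17^2) = 17^2 − 17^1 = 289 − 17 = 272.
φ(37) = 37 − 1 = 36.
φ(59^3) = 59^2·(59−1) = 3481·58 = 201898.
Multiply: 272 · 36 · 201898 = 1976985216.

1976985216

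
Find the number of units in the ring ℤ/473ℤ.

473 = 11 · 43.
φ(473) = 473 · (1 − 1/11) · (1 − 1/43)
       = 473 · 420/473 = 420.

420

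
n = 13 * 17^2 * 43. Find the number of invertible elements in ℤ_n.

137088

φ(161551) = 161551 · (1 − 1/13) · (1 − 1/17) · (1 − 1/43)
       = 161551 · 8064/9503 = 137088.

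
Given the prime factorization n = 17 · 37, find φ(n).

576

φ(17) = 17 − 1 = 16.
φ(37) = 37 − 1 = 36.
Multiply: 16 · 36 = 576.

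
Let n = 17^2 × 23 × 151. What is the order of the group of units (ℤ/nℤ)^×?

897600

φ(17^2) = 17^2 − 17^1 = 289 − 17 = 272.
φ(23) = 23 − 1 = 22.
φ(151) = 151 − 1 = 150.
φ(1003697) = 272 × 22 × 150 = 897600.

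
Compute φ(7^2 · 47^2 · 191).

φ(7^2) = 7^2 − 7^1 = 49 − 7 = 42.
φ(47^2) = 47^1·(47−1) = 47·46 = 2162.
φ(191) = 191 − 1 = 190.
Multiply: 42 · 2162 · 190 = 17252760.

17252760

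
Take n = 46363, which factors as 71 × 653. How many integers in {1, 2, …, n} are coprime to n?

φ(46363) = 46363 · (1 − 1/71) · (1 − 1/653)
       = 46363 · 45640/46363 = 45640.

45640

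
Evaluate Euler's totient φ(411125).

Prime factorization: 411125 = 5^3 · 11 · 13 · 23.
φ(5^3) = 5^3 − 5^2 = 125 − 25 = 100.
φ(11) = 11 − 1 = 10.
φ(13) = 13 − 1 = 12.
φ(23) = 23 − 1 = 22.
φ(411125) = 100 × 10 × 12 × 22 = 264000.

264000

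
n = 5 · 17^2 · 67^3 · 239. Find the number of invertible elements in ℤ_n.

φ(103870005865) = 103870005865 · (1 − 1/5) · (1 − 1/17) · (1 − 1/67) · (1 − 1/239)
       = 103870005865 · 1005312/1361105 = 76718374656.

76718374656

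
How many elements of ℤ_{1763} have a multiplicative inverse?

Prime factorization: 1763 = 41 × 43.
φ(1763) = 1763 · (1 − 1/41) · (1 − 1/43)
       = 1763 · 1680/1763 = 1680.

1680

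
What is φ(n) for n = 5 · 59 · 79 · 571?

φ(13307155) = 13307155 · (1 − 1/5) · (1 − 1/59) · (1 − 1/79) · (1 − 1/571)
       = 13307155 · 10314720/13307155 = 10314720.

10314720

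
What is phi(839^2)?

φ(703921) = 703921 · (1 − 1/839)
       = 703921 · 838/839 = 703082.

703082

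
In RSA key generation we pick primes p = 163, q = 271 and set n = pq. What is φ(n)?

43740

φ(pq) = (p−1)(q−1) = 162 · 270 = 43740.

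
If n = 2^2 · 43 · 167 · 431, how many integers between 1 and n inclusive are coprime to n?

5995920

φ(12380044) = 12380044 · (1 − 1/2) · (1 − 1/43) · (1 − 1/167) · (1 − 1/431)
       = 12380044 · 2997960/6190022 = 5995920.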